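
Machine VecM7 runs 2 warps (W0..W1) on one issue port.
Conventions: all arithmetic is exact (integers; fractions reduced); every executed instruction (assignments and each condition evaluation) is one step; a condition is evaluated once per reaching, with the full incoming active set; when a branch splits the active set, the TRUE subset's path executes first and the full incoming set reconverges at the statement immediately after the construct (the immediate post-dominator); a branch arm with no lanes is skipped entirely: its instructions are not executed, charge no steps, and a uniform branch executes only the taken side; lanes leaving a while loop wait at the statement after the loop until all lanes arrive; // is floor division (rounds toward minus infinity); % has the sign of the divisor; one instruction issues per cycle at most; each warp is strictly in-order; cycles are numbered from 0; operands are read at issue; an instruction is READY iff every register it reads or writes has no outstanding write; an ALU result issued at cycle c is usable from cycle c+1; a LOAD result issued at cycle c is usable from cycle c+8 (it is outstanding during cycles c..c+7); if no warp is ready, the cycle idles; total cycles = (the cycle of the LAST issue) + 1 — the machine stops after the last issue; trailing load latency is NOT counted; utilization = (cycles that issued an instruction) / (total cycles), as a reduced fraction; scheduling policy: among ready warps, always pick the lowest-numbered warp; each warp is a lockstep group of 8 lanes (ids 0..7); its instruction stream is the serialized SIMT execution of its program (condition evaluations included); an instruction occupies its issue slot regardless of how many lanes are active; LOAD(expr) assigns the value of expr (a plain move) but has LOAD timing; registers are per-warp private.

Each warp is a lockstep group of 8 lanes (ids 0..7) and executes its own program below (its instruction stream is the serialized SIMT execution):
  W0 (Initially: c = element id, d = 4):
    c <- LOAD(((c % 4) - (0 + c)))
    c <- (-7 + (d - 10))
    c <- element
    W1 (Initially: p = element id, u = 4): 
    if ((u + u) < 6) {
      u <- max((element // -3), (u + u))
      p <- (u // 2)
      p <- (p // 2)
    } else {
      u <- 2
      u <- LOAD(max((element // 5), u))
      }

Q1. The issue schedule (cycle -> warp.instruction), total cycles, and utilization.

cycle 0: W0.I0
cycle 1: W1.I0
cycle 2: W1.I1
cycle 3: W1.I2
cycle 4: idle
cycle 5: idle
cycle 6: idle
cycle 7: idle
cycle 8: W0.I1
cycle 9: W0.I2

Answer: 10 cycles, utilization 3/5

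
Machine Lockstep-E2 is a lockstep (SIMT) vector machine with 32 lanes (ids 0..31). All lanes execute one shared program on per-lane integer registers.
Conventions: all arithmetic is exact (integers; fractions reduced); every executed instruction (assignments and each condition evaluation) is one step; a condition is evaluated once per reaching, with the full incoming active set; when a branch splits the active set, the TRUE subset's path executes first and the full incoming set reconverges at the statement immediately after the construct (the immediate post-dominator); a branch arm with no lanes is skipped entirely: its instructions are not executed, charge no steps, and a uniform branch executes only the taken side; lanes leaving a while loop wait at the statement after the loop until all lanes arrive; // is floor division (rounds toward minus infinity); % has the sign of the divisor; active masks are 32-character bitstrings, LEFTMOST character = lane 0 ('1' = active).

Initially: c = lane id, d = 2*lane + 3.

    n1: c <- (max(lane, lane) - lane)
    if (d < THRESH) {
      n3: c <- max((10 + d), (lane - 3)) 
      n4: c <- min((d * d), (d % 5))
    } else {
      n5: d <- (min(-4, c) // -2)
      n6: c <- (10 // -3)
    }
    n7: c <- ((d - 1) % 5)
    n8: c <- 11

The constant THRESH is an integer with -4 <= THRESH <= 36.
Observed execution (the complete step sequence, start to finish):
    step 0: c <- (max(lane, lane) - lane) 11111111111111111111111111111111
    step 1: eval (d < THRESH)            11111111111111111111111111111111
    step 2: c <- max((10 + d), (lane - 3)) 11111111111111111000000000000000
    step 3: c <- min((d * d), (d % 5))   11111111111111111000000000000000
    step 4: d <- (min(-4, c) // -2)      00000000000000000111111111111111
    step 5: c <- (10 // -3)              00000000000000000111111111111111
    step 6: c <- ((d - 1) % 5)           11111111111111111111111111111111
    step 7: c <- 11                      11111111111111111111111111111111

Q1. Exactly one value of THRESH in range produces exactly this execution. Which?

Answer: THRESH = 36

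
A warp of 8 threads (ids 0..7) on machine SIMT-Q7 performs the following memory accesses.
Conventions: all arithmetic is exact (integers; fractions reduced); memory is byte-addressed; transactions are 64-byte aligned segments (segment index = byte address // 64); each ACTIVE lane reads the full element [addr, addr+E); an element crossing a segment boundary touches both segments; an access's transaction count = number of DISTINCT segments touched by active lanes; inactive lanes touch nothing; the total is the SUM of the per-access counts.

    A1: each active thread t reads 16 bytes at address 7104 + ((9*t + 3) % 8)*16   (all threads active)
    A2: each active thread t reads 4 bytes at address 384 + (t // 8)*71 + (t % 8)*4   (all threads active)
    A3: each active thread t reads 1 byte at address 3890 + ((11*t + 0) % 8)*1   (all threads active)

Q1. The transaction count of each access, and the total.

A1: 2 transactions
A2: 1 transaction
A3: 1 transaction

Answer: 2,1,1; total 4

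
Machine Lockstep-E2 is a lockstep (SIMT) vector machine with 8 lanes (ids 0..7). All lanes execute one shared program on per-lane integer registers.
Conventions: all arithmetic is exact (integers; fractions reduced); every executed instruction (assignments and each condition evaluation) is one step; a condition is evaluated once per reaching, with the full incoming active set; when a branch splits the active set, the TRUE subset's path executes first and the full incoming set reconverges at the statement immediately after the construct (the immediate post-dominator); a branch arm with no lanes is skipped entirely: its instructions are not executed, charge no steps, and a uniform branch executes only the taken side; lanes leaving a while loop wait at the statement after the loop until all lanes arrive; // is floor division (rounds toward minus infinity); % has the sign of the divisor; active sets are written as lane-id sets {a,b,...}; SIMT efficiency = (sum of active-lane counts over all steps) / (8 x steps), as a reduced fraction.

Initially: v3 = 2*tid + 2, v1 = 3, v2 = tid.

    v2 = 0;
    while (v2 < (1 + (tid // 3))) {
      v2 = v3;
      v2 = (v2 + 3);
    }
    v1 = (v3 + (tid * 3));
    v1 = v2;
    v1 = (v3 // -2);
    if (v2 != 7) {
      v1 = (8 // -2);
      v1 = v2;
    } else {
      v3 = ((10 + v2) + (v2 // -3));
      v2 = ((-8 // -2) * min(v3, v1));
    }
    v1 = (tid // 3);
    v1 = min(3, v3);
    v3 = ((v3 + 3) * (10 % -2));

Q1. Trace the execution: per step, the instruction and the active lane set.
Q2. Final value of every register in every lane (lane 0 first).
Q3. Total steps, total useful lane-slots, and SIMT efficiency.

step 0: v2 <- 0                      {0,1,2,3,4,5,6,7}
step 1: eval (v2 < (1 + (tid // 3))) {0,1,2,3,4,5,6,7}
step 2: v2 <- v3                     {0,1,2,3,4,5,6,7}
step 3: v2 <- (v2 + 3)               {0,1,2,3,4,5,6,7}
step 4: eval (v2 < (1 + (tid // 3))) {0,1,2,3,4,5,6,7}
step 5: v1 <- (v3 + (tid * 3))       {0,1,2,3,4,5,6,7}
step 6: v1 <- v2                     {0,1,2,3,4,5,6,7}
step 7: v1 <- (v3 // -2)             {0,1,2,3,4,5,6,7}
step 8: eval (v2 != 7)               {0,1,2,3,4,5,6,7}
step 9: v1 <- (8 // -2)              {0,2,3,4,5,6,7}
step 10: v1 <- v2                     {0,2,3,4,5,6,7}
step 11: v3 <- ((10 + v2) + (v2 // -3)) {1}
step 12: v2 <- ((-8 // -2) * min(v3, v1)) {1}
step 13: v1 <- (tid // 3)             {0,1,2,3,4,5,6,7}
step 14: v1 <- min(3, v3)             {0,1,2,3,4,5,6,7}
step 15: v3 <- ((v3 + 3) * (10 % -2)) {0,1,2,3,4,5,6,7}

Answer: 16 steps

v3: 0,0,0,0,0,0,0,0
v1: 2,3,3,3,3,3,3,3
v2: 5,-8,9,11,13,15,17,19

steps = 16; useful = 112; efficiency = 112/128 = 7/8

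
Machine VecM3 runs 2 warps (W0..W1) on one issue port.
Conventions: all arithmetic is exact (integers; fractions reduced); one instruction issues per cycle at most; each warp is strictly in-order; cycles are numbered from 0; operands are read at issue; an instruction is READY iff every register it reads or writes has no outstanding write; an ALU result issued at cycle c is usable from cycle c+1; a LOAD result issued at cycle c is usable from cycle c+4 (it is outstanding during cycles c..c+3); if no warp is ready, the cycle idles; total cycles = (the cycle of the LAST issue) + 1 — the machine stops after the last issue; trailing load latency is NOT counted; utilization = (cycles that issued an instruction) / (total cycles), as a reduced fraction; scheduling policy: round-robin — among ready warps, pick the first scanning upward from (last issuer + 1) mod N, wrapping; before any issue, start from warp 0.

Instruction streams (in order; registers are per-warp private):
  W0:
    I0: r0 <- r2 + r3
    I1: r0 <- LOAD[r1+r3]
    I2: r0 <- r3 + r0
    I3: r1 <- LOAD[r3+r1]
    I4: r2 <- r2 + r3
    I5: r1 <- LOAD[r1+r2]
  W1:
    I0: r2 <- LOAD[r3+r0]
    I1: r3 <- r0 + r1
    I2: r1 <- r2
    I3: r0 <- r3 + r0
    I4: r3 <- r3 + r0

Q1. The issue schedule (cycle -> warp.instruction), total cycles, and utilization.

cycle 0: W0.I0
cycle 1: W1.I0
cycle 2: W0.I1
cycle 3: W1.I1
cycle 4: idle
cycle 5: W1.I2
cycle 6: W0.I2
cycle 7: W1.I3
cycle 8: W0.I3
cycle 9: W1.I4
cycle 10: W0.I4
cycle 11: idle
cycle 12: W0.I5

Answer: 13 cycles, utilization 11/13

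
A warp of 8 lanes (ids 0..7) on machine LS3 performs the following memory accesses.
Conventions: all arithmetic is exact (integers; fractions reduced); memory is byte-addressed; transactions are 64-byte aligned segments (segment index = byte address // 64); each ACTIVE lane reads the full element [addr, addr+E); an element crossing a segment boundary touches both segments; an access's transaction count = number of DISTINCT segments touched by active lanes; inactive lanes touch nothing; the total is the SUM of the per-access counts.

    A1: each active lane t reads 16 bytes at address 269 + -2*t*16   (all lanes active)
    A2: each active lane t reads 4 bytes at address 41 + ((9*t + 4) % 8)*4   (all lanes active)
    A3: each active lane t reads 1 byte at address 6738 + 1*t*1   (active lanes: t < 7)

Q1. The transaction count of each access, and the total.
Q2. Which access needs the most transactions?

A1: 5 transactions
A2: 2 transactions
A3: 1 transaction

Answer: 5,2,1; total 8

Answer: A1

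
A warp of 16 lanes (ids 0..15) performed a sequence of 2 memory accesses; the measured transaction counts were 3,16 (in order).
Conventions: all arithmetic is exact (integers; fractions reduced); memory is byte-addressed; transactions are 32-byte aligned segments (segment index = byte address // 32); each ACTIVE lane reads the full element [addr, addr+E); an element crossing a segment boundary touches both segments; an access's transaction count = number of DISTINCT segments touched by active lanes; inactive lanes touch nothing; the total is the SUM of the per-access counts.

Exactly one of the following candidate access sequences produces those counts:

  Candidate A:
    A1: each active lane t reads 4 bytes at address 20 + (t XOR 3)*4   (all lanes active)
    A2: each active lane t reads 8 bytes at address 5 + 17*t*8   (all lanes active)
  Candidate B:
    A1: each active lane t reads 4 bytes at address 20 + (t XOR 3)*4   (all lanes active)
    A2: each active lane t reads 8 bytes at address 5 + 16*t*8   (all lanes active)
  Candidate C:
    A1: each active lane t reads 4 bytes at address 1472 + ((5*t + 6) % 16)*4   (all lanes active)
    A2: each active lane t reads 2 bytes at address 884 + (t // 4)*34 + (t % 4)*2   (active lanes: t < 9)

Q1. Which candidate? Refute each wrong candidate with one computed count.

A: A2 gives 20 transactions, not 16
C: A1 gives 2 transactions, not 3
B: all counts match (3,16)

Answer: B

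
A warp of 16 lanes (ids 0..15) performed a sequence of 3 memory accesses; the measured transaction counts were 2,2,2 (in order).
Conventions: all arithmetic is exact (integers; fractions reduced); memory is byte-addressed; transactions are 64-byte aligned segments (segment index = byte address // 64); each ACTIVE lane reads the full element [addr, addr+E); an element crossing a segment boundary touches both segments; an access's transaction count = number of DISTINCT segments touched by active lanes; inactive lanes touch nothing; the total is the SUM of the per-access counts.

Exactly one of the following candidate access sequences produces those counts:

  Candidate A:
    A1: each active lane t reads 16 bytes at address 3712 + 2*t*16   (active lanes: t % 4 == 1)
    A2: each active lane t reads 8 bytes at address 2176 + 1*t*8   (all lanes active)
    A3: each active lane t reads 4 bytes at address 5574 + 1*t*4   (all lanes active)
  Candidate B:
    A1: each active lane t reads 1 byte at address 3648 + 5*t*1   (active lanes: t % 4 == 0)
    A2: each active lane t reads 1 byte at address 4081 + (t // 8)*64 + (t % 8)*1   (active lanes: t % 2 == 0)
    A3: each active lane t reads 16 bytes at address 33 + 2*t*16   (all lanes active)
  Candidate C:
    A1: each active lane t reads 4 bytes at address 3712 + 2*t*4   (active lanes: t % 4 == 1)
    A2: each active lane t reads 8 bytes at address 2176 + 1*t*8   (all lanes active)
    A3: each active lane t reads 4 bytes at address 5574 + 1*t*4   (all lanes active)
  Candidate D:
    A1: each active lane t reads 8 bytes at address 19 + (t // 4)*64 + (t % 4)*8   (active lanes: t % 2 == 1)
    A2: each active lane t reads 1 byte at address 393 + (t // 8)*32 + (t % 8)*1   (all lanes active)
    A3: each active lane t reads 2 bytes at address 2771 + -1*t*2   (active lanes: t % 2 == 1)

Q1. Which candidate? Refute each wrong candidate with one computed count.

A: A1 gives 4 transactions, not 2
B: A1 gives 1 transaction, not 2
D: A1 gives 4 transactions, not 2
C: all counts match (2,2,2)

Answer: C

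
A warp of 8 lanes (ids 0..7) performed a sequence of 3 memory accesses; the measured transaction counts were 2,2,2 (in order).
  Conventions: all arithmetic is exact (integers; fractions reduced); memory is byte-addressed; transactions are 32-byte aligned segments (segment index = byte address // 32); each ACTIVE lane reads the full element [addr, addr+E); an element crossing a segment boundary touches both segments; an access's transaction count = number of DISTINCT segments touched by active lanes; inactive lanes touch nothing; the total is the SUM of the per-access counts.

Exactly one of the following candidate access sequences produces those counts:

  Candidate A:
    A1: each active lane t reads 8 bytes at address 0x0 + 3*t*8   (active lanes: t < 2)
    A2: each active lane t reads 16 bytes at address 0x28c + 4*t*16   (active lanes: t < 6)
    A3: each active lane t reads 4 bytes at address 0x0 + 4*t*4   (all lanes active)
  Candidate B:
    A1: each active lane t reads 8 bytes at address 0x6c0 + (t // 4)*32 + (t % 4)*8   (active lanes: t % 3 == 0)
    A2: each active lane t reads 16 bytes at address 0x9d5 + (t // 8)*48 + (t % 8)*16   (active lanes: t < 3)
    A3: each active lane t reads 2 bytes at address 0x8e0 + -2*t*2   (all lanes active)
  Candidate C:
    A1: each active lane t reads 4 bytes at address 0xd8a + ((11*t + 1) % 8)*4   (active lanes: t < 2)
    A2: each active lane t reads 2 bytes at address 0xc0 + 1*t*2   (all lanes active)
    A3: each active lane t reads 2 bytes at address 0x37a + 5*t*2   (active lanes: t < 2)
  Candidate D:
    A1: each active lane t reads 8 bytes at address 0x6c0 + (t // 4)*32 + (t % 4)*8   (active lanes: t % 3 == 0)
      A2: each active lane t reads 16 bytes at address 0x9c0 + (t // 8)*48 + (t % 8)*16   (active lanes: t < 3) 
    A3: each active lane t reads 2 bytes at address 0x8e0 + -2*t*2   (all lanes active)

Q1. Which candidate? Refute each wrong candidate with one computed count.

A: A1 gives 1 transaction, not 2
B: A2 gives 3 transactions, not 2
C: A1 gives 1 transaction, not 2
D: all counts match (2,2,2)

Answer: D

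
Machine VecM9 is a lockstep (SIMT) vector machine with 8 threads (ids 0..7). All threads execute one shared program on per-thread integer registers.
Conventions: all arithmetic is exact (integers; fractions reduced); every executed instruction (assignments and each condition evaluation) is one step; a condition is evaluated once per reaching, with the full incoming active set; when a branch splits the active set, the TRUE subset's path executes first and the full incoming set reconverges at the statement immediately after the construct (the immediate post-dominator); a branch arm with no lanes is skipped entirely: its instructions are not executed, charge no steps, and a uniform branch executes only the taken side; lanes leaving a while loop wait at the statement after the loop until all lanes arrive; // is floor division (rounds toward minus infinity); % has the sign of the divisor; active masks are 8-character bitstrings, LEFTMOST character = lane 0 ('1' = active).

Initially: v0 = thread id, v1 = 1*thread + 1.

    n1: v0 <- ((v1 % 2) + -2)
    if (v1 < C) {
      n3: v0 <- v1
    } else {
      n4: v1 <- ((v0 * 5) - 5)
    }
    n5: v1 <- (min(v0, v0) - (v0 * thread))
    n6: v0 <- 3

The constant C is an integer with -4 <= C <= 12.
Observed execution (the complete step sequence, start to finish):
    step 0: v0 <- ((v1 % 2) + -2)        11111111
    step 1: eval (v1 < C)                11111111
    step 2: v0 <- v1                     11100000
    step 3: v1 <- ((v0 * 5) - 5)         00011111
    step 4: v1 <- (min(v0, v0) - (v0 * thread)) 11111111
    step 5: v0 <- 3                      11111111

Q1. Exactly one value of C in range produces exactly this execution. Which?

Answer: C = 4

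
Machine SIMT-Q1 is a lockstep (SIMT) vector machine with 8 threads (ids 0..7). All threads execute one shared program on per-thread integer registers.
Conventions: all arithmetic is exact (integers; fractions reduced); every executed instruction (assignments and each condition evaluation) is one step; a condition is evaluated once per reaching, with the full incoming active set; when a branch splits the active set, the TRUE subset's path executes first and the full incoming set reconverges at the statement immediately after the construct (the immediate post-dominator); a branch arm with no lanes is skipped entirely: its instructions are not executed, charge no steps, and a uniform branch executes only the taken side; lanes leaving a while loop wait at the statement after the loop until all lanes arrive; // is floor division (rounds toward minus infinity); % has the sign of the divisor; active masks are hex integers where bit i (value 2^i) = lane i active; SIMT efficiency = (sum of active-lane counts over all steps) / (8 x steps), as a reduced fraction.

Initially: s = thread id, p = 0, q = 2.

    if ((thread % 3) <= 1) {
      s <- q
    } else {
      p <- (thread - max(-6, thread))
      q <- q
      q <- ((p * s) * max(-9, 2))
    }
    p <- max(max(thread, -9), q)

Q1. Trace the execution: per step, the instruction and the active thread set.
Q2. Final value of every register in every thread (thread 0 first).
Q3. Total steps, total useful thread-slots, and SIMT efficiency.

step 0: eval ((thread % 3) <= 1)     0xff
step 1: s <- q                       0xdb
step 2: p <- (thread - max(-6, thread)) 0x24
step 3: q <- q                       0x24
step 4: q <- ((p * s) * max(-9, 2))  0x24
step 5: p <- max(max(thread, -9), q) 0xff

Answer: 6 steps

s: 2,2,2,2,2,5,2,2
p: 2,2,2,3,4,5,6,7
q: 2,2,0,2,2,0,2,2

steps = 6; useful = 28; efficiency = 28/48 = 7/12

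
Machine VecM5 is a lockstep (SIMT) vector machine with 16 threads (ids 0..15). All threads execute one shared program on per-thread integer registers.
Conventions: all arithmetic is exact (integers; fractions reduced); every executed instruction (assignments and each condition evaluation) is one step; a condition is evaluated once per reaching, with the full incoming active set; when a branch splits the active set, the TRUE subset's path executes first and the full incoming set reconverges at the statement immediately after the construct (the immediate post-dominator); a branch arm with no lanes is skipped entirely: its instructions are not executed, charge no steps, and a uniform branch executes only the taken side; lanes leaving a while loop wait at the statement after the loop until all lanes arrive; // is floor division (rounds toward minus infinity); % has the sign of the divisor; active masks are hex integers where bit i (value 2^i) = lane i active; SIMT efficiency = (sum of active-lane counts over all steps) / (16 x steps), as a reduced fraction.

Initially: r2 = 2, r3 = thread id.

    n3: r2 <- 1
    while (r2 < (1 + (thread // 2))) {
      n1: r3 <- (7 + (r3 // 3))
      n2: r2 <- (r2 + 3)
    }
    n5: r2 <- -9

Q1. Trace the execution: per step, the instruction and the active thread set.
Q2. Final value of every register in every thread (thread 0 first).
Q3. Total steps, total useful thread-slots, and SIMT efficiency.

step 0: r2 <- 1                      0xffff
step 1: eval (r2 < (1 + (thread // 2))) 0xffff
step 2: r3 <- (7 + (r3 // 3))        0xfffc
step 3: r2 <- (r2 + 3)               0xfffc
step 4: eval (r2 < (1 + (thread // 2))) 0xfffc
step 5: r3 <- (7 + (r3 // 3))        0xff00
step 6: r2 <- (r2 + 3)               0xff00
step 7: eval (r2 < (1 + (thread // 2))) 0xff00
step 8: r3 <- (7 + (r3 // 3))        0xc000
step 9: r2 <- (r2 + 3)               0xc000
step 10: eval (r2 < (1 + (thread // 2))) 0xc000
step 11: r2 <- -9                     0xffff

Answer: 12 steps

r2: -9,-9,-9,-9,-9,-9,-9,-9,-9,-9,-9,-9,-9,-9,-9,-9
r3: 0,1,7,8,8,8,9,9,10,10,10,10,10,10,10,10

steps = 12; useful = 120; efficiency = 120/192 = 5/8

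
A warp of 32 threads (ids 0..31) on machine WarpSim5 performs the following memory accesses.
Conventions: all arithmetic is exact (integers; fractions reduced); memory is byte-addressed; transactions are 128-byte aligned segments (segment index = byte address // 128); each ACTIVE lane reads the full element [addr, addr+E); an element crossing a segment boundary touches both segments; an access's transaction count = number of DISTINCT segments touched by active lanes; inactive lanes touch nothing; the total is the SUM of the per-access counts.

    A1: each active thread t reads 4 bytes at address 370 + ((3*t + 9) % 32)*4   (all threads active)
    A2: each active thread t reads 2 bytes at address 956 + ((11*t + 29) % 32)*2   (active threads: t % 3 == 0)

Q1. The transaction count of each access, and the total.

A1: 2 transactions
A2: 1 transaction

Answer: 2,1; total 3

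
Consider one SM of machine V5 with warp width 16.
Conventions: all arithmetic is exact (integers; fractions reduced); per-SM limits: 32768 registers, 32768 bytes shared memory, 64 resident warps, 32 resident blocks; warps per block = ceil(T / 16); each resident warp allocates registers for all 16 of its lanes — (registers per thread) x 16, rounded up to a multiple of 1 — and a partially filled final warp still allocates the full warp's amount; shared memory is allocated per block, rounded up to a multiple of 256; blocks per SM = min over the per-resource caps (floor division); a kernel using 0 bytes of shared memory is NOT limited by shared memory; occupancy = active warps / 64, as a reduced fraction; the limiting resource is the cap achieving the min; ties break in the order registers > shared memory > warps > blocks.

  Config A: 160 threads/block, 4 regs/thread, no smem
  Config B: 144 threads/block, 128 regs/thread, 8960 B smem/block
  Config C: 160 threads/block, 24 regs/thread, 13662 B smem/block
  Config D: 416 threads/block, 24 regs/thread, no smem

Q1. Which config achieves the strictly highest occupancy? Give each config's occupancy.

occupancies: A 15/16, B 9/64, C 5/16, D 13/16

Answer: A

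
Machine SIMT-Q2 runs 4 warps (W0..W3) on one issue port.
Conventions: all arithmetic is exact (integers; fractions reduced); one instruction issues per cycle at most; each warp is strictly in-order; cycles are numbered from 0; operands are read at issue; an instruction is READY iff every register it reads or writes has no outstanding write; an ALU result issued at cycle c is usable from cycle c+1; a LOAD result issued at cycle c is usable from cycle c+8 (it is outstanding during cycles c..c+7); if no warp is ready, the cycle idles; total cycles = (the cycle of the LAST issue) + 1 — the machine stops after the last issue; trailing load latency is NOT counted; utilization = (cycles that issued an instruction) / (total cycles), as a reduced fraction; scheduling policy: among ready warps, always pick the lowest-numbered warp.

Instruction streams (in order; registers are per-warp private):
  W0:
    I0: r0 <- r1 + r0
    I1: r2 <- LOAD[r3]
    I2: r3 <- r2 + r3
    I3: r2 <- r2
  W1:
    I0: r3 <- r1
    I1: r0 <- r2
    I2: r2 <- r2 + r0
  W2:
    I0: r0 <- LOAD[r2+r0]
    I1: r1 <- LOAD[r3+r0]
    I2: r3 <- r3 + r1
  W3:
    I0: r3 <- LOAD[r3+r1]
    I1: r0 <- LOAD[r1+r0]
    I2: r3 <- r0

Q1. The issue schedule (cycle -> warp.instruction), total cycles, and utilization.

cycle 0: W0.I0
cycle 1: W0.I1
cycle 2: W1.I0
cycle 3: W1.I1
cycle 4: W1.I2
cycle 5: W2.I0
cycle 6: W3.I0
cycle 7: W3.I1
cycle 8: idle
cycle 9: W0.I2
cycle 10: W0.I3
cycle 11: idle
cycle 12: idle
cycle 13: W2.I1
cycle 14: idle
cycle 15: W3.I2
cycle 16: idle
cycle 17: idle
cycle 18: idle
cycle 19: idle
cycle 20: idle
cycle 21: W2.I2

Answer: 22 cycles, utilization 13/22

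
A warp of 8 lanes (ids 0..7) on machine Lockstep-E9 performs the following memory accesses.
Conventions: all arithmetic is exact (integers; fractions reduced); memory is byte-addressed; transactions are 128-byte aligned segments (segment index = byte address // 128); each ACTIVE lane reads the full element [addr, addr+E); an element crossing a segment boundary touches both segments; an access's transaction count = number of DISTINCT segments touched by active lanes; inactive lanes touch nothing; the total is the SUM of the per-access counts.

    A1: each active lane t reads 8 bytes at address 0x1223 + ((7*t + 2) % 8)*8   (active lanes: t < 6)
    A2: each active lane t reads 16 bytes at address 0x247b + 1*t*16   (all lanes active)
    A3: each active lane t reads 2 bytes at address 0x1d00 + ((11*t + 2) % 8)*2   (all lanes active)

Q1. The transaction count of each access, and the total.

A1: 1 transaction
A2: 2 transactions
A3: 1 transaction

Answer: 1,2,1; total 4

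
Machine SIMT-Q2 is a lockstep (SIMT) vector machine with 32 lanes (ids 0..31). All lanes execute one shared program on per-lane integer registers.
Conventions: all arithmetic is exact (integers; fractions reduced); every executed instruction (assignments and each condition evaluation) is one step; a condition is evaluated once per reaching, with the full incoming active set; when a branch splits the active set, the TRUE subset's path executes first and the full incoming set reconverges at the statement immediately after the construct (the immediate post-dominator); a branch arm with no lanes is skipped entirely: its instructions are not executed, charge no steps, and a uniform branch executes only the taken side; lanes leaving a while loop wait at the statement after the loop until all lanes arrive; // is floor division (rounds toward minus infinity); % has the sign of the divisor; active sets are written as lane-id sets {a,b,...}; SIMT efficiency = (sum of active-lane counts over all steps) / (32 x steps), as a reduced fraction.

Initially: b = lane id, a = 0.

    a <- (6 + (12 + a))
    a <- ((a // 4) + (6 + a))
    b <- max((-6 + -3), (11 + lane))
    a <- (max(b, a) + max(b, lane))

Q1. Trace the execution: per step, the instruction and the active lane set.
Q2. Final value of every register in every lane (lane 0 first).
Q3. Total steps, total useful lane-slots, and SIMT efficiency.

step 0: a <- (6 + (12 + a))          {0,1,2,3,4,5,6,7,8,9,10,11,12,13,14,15,16,17,18,19,20,21,22,23,24,25,26,27,28,29,30,31}
step 1: a <- ((a // 4) + (6 + a))    {0,1,2,3,4,5,6,7,8,9,10,11,12,13,14,15,16,17,18,19,20,21,22,23,24,25,26,27,28,29,30,31}
step 2: b <- max((-6 + -3), (11 + lane)) {0,1,2,3,4,5,6,7,8,9,10,11,12,13,14,15,16,17,18,19,20,21,22,23,24,25,26,27,28,29,30,31}
step 3: a <- (max(b, a) + max(b, lane)) {0,1,2,3,4,5,6,7,8,9,10,11,12,13,14,15,16,17,18,19,20,21,22,23,24,25,26,27,28,29,30,31}

Answer: 4 steps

b: 11,12,13,14,15,16,17,18,19,20,21,22,23,24,25,26,27,28,29,30,31,32,33,34,35,36,37,38,39,40,41,42
a: 39,40,41,42,43,44,45,46,47,48,49,50,51,52,53,54,55,56,58,60,62,64,66,68,70,72,74,76,78,80,82,84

steps = 4; useful = 128; efficiency = 128/128 = 1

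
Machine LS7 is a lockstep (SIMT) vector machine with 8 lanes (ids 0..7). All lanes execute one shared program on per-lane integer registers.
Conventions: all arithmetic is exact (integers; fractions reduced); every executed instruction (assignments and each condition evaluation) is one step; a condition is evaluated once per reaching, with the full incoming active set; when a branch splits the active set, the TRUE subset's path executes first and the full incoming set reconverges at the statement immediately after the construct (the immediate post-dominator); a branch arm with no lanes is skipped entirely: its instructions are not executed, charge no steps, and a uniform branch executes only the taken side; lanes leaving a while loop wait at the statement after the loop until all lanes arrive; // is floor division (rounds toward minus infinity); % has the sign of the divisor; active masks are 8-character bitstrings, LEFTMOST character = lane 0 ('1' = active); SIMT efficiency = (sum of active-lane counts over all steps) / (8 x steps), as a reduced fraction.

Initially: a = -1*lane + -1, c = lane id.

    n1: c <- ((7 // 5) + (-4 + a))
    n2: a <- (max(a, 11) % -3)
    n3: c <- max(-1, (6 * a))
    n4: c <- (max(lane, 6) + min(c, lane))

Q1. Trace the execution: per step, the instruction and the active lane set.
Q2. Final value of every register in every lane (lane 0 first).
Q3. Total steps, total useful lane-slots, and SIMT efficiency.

step 0: c <- ((7 // 5) + (-4 + a))   11111111
step 1: a <- (max(a, 11) % -3)       11111111
step 2: c <- max(-1, (6 * a))        11111111
step 3: c <- (max(lane, 6) + min(c, lane)) 11111111

Answer: 4 steps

a: -1,-1,-1,-1,-1,-1,-1,-1
c: 5,5,5,5,5,5,5,6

steps = 4; useful = 32; efficiency = 32/32 = 1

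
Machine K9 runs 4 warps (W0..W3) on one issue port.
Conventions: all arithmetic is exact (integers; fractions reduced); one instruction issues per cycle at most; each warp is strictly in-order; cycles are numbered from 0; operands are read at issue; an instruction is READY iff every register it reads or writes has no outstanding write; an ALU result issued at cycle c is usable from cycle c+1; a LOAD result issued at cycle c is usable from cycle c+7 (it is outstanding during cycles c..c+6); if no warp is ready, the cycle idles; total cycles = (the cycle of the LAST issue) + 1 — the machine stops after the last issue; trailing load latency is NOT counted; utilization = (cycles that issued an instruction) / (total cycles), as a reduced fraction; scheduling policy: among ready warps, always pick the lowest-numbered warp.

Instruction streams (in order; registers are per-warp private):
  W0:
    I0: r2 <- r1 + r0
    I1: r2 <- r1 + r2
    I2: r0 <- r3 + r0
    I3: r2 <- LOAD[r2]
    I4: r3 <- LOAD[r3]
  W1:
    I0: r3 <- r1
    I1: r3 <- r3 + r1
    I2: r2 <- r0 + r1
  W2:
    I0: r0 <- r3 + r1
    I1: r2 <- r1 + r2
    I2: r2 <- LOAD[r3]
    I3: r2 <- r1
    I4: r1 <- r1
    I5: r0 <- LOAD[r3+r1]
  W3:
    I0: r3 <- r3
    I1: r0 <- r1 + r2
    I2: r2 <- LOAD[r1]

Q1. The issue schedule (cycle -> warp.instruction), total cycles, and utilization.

cycle 0: W0.I0
cycle 1: W0.I1
cycle 2: W0.I2
cycle 3: W0.I3
cycle 4: W0.I4
cycle 5: W1.I0
cycle 6: W1.I1
cycle 7: W1.I2
cycle 8: W2.I0
cycle 9: W2.I1
cycle 10: W2.I2
cycle 11: W3.I0
cycle 12: W3.I1
cycle 13: W3.I2
cycle 14: idle
cycle 15: idle
cycle 16: idle
cycle 17: W2.I3
cycle 18: W2.I4
cycle 19: W2.I5

Answer: 20 cycles, utilization 17/20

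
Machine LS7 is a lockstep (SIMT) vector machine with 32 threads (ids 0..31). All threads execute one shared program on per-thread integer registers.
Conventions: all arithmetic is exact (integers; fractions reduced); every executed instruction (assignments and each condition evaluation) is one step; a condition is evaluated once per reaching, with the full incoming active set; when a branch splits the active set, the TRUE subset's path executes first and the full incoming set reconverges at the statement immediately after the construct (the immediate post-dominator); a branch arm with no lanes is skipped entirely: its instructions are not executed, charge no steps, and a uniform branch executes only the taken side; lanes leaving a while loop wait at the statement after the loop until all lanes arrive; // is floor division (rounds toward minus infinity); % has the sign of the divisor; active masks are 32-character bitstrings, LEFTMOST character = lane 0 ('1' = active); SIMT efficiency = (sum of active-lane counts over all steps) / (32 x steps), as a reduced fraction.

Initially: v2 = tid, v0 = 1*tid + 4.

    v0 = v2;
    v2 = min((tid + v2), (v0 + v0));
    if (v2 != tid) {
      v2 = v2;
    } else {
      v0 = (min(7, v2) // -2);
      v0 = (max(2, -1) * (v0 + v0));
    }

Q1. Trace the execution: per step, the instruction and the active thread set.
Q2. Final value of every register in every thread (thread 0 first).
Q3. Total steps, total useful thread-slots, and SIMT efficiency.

step 0: v0 <- v2                     11111111111111111111111111111111
step 1: v2 <- min((tid + v2), (v0 + v0)) 11111111111111111111111111111111
step 2: eval (v2 != tid)             11111111111111111111111111111111
step 3: v2 <- v2                     01111111111111111111111111111111
step 4: v0 <- (min(7, v2) // -2)     10000000000000000000000000000000
step 5: v0 <- (max(2, -1) * (v0 + v0)) 10000000000000000000000000000000

Answer: 6 steps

v2: 0,2,4,6,8,10,12,14,16,18,20,22,24,26,28,30,32,34,36,38,40,42,44,46,48,50,52,54,56,58,60,62
v0: 0,1,2,3,4,5,6,7,8,9,10,11,12,13,14,15,16,17,18,19,20,21,22,23,24,25,26,27,28,29,30,31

steps = 6; useful = 129; efficiency = 129/192 = 43/64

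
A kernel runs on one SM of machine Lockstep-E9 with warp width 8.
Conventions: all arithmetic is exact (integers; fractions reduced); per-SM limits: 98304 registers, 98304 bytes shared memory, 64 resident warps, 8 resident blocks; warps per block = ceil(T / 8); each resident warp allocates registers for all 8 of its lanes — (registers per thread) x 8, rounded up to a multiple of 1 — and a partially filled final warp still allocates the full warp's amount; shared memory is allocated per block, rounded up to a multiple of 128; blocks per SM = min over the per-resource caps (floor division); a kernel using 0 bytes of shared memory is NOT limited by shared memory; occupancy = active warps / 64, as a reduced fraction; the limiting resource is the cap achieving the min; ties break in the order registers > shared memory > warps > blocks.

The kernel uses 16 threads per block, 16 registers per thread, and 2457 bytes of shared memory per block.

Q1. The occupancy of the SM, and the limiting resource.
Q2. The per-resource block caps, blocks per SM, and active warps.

Answer: occupancy 1/4, limited by blocks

registers: 384 blocks
shared memory: 38 blocks
warps: 32 blocks
blocks: 8 blocks

Answer: 8 blocks, 16 active warps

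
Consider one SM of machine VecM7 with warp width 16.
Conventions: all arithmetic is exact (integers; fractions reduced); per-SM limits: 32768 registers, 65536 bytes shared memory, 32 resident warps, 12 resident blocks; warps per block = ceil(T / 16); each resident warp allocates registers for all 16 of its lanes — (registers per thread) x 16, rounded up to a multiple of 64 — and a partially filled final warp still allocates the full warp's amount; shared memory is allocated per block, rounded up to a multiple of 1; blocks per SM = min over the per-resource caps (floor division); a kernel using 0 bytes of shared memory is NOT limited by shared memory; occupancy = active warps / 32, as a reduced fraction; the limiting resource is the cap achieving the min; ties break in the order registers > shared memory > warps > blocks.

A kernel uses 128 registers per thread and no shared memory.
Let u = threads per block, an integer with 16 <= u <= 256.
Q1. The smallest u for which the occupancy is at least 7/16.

Answer: u = 17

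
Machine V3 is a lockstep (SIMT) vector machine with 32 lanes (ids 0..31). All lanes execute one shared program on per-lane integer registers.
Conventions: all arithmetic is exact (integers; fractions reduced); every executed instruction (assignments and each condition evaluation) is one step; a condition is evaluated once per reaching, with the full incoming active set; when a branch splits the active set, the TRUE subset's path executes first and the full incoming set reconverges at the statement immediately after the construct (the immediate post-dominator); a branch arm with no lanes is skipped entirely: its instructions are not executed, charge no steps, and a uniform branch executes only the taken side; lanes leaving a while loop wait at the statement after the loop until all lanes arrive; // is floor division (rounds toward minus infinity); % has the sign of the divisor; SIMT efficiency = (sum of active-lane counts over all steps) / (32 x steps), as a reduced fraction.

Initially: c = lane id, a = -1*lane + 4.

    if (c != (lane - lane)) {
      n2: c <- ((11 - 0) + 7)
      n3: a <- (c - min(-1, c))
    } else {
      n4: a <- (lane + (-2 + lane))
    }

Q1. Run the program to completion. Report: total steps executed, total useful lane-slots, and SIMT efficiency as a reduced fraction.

Answer: 4 steps, 95 useful, 95/128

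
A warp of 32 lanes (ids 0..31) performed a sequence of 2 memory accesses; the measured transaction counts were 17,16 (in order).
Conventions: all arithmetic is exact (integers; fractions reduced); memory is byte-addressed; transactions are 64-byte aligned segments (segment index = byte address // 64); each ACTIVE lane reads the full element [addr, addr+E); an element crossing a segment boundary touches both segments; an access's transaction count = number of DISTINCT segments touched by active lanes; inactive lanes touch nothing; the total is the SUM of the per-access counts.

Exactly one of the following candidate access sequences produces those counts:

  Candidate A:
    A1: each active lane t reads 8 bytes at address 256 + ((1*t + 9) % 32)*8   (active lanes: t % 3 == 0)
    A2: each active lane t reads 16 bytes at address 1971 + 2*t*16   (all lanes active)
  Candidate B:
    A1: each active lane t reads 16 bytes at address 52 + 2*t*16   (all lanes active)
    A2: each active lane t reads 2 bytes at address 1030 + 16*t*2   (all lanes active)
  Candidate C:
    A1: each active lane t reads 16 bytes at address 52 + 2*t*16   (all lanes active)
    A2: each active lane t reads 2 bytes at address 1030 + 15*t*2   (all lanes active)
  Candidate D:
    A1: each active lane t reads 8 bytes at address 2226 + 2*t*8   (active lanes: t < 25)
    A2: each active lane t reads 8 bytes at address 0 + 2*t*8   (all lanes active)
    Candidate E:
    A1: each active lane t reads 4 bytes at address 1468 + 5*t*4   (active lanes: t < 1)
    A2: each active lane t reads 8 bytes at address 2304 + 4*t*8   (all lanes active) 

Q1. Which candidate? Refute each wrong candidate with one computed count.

A: A1 gives 4 transactions, not 17
C: A2 gives 15 transactions, not 16
D: A1 gives 7 transactions, not 17
E: A1 gives 1 transaction, not 17
B: all counts match (17,16)

Answer: B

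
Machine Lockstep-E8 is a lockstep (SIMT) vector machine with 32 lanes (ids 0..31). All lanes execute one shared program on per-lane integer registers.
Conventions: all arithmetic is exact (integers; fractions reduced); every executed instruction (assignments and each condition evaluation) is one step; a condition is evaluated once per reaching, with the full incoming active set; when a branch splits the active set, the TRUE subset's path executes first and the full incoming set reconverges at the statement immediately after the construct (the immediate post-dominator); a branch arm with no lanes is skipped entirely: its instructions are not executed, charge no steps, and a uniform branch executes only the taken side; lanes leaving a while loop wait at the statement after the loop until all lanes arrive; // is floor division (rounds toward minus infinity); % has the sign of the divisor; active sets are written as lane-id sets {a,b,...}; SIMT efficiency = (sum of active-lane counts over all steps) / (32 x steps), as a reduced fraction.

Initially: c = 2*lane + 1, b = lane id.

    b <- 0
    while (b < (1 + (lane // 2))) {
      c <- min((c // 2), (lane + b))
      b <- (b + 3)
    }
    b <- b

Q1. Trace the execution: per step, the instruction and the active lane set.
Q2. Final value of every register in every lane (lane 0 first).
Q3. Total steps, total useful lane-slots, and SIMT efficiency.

step 0: b <- 0                       {0,1,2,3,4,5,6,7,8,9,10,11,12,13,14,15,16,17,18,19,20,21,22,23,24,25,26,27,28,29,30,31}
step 1: eval (b < (1 + (lane // 2))) {0,1,2,3,4,5,6,7,8,9,10,11,12,13,14,15,16,17,18,19,20,21,22,23,24,25,26,27,28,29,30,31}
step 2: c <- min((c // 2), (lane + b)) {0,1,2,3,4,5,6,7,8,9,10,11,12,13,14,15,16,17,18,19,20,21,22,23,24,25,26,27,28,29,30,31}
step 3: b <- (b + 3)                 {0,1,2,3,4,5,6,7,8,9,10,11,12,13,14,15,16,17,18,19,20,21,22,23,24,25,26,27,28,29,30,31}
step 4: eval (b < (1 + (lane // 2))) {0,1,2,3,4,5,6,7,8,9,10,11,12,13,14,15,16,17,18,19,20,21,22,23,24,25,26,27,28,29,30,31}
step 5: c <- min((c // 2), (lane + b)) {6,7,8,9,10,11,12,13,14,15,16,17,18,19,20,21,22,23,24,25,26,27,28,29,30,31}
step 6: b <- (b + 3)                 {6,7,8,9,10,11,12,13,14,15,16,17,18,19,20,21,22,23,24,25,26,27,28,29,30,31}
step 7: eval (b < (1 + (lane // 2))) {6,7,8,9,10,11,12,13,14,15,16,17,18,19,20,21,22,23,24,25,26,27,28,29,30,31}
step 8: c <- min((c // 2), (lane + b)) {12,13,14,15,16,17,18,19,20,21,22,23,24,25,26,27,28,29,30,31}
step 9: b <- (b + 3)                 {12,13,14,15,16,17,18,19,20,21,22,23,24,25,26,27,28,29,30,31}
step 10: eval (b < (1 + (lane // 2))) {12,13,14,15,16,17,18,19,20,21,22,23,24,25,26,27,28,29,30,31}
step 11: c <- min((c // 2), (lane + b)) {18,19,20,21,22,23,24,25,26,27,28,29,30,31}
step 12: b <- (b + 3)                 {18,19,20,21,22,23,24,25,26,27,28,29,30,31}
step 13: eval (b < (1 + (lane // 2))) {18,19,20,21,22,23,24,25,26,27,28,29,30,31}
step 14: c <- min((c // 2), (lane + b)) {24,25,26,27,28,29,30,31}
step 15: b <- (b + 3)                 {24,25,26,27,28,29,30,31}
step 16: eval (b < (1 + (lane // 2))) {24,25,26,27,28,29,30,31}
step 17: c <- min((c // 2), (lane + b)) {30,31}
step 18: b <- (b + 3)                 {30,31}
step 19: eval (b < (1 + (lane // 2))) {30,31}
step 20: b <- b                       {0,1,2,3,4,5,6,7,8,9,10,11,12,13,14,15,16,17,18,19,20,21,22,23,24,25,26,27,28,29,30,31}

Answer: 21 steps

c: 0,1,2,3,4,5,3,3,4,4,5,5,3,3,3,3,4,4,2,2,2,2,2,2,1,1,1,1,1,1,0,0
b: 3,3,3,3,3,3,6,6,6,6,6,6,9,9,9,9,9,9,12,12,12,12,12,12,15,15,15,15,15,15,18,18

steps = 21; useful = 402; efficiency = 402/672 = 67/112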